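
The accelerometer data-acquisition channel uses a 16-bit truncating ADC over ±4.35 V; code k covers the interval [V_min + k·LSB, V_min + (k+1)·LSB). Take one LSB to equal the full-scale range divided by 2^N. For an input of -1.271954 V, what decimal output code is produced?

Range = 4.35 − (-4.35) = 8.7 V. LSB = 8.7 V / 2^16 ≈ 132.8 µV.
code = ⌊(V_in − V_min)/LSB⌋ = ⌊(V_in − V_min) × 2^16 / range⌋
     = ⌊(-1.271954 − (-4.35)) × 65536 / 8.7⌋ = ⌊3.078046 × 65536/8.7⌋
     = ⌊23186.531⌋ = 23186.

23186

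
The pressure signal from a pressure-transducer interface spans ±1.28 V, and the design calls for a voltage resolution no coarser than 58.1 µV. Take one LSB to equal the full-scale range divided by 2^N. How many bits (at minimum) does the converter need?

The full-scale span is 1.28 − (-1.28) = 2.56 V.
Need 2^N ≥ 2.56 V / 58.1 µV = 44060 → N_min = 16.

16 bits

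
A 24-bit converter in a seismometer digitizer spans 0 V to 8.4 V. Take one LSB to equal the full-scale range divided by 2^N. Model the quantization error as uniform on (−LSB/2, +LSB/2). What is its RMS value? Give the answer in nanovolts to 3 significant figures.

V_FS = 8.4 V.
LSB = 8.4 V / 2^24 = 0.50068 µV.
For a uniform distribution on [−LSB/2, +LSB/2], V_rms = LSB/√12 = 0.50068 µV/3.4641 = 145 nV.

145 nV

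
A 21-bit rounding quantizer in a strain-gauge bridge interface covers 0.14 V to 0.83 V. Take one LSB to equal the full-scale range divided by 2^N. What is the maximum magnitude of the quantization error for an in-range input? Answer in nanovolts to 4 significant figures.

The full-scale span is 0.83 − (0.14) = 0.69 V.
LSB = 0.69 V / 2^21 = 329.018 nV.
A rounding quantizer has |error| ≤ LSB/2 = 164.5 nV.

164.5 nV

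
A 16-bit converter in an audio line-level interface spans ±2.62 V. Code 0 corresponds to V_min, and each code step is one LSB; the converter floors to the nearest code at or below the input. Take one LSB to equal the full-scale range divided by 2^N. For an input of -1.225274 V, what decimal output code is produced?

Span: 2.62 V − (-2.62 V) = 5.24 V. LSB = 5.24 V / 2^16 ≈ 79.96 µV.
code = ⌊(V_in − V_min)/LSB⌋ = ⌊(V_in − V_min) × 2^16 / range⌋
     = ⌊(-1.225274 − (-2.62)) × 65536 / 5.24⌋ = ⌊1.394726 × 65536/5.24⌋
     = ⌊17443.657⌋ = 17443.

17443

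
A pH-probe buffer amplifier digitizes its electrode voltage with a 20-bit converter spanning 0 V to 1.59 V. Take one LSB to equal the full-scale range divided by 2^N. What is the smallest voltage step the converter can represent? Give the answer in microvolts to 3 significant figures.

Range is 1.59 V.
2^20 = 1048576 levels.
LSB = 1.59 V / 2^20 = 1.52 µV.

1.52 µV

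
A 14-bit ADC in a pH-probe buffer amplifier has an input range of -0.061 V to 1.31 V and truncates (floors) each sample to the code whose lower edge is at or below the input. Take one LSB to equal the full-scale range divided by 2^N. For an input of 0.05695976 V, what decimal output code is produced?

Span: 1.31 V − (-0.061 V) = 1.371 V. LSB = 1.371 V / 2^14 ≈ 83.68 µV.
V_in − V_min = 0.05695976 − (-0.061) = 0.11795976 V.
Divide by LSB: 0.11795976 × 16384/1.371 = 1409.6665.
Truncating gives code 1409.

1409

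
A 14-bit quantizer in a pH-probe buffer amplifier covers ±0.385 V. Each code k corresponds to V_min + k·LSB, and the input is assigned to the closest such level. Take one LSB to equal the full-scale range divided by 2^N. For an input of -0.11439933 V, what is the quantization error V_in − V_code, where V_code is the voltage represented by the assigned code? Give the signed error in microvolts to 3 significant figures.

−8.46 µV

Span: 0.385 V − (-0.385 V) = 0.77 V. LSB = 0.77 V / 2^14 ≈ 47.00 µV.
(-0.11439933 − (-0.385)) / LSB = 0.27060067 × 16384/0.77 = 5757.8200. Nearest integer: k = 5758.
V_code = V_min + k × range/2^14 = -0.385 + 5758 × 0.77/16384 = -0.11439086914 V.
Error = V_in − V_code = -0.11439933 − (-0.11439086914) = −8.46 µV.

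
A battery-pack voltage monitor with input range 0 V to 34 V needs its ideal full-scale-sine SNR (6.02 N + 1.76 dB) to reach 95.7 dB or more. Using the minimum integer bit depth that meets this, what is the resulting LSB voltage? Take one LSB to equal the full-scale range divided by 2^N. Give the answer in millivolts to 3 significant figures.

0.519 mV

Range is 34 V.
6.02 N + 1.76 ≥ 95.7 gives N ≥ 15.605, so the minimum integer is 16.
One LSB is 34 V / 65536 = 0.519 mV.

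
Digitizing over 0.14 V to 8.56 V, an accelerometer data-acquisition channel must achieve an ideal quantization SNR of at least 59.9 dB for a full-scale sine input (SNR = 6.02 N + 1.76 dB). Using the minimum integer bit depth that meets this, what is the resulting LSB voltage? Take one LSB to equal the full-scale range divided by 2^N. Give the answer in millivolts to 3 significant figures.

8.22 mV

Span: 8.56 V − (0.14 V) = 8.42 V.
Required N = ⌈(59.9 − 1.76)/6.02⌉ = ⌈9.658⌉ = 10.
One LSB is 8.42 V / 1024 = 8.22 mV.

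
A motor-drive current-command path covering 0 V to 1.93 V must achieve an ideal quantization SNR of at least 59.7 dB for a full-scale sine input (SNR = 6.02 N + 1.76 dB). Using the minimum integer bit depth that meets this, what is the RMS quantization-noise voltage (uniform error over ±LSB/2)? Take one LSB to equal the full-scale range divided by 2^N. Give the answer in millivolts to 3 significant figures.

V_FS = 1.93 V.
N ≥ (59.7 − 1.76)/6.02 = 9.625 → N_min = 10.
LSB = 1.93 V ÷ 2^10 = 1.93/1024 V = 1.8848 mV.
RMS noise = LSB/√12 = 0.544 mV.

0.544 mV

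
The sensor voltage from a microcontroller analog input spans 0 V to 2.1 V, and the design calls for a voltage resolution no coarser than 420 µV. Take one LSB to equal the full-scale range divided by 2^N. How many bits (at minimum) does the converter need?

13 bits

V_FS = 2.1 V.
2.1 V / 420 µV = 5000. Since 2^12 = 4096 and 2^13 = 8192, N = 13.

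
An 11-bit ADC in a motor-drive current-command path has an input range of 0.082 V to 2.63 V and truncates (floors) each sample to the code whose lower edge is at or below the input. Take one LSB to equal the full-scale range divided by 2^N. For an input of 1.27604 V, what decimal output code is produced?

Range = 2.63 − (0.082) = 2.548 V. LSB = 2.548 V / 2^11 ≈ 1.244 mV.
V_in − V_min = 1.27604 − (0.082) = 1.19404 V.
Divide by LSB: 1.19404 × 2048/2.548 = 959.7307.
Truncating gives code 959.

959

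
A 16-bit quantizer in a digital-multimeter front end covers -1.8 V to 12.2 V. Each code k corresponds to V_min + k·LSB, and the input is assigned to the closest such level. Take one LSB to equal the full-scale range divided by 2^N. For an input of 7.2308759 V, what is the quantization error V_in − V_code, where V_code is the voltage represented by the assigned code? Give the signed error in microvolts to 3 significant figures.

−38.4 µV

Full-scale range = 12.2 V − (-1.8 V) = 14 V. LSB = 14 V / 2^16 ≈ 213.6 µV.
(7.2308759 − (-1.8)) / LSB = 9.0308759 × 65536/14 = 42274.8202. Nearest integer: k = 42275.
Reconstructed level: -1.8 + 42275 × 14/65536 V = 7.2309143066 V.
Error = V_in − V_code = 7.2308759 − (7.2309143066) = −38.4 µV.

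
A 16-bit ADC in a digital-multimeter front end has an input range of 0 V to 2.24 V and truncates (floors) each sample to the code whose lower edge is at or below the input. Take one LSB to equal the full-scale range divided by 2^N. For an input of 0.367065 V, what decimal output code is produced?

Range is 2.24 V. LSB = 2.24 V / 2^16 ≈ 34.18 µV.
V_in − V_min = 0.367065 − (0) = 0.367065 V.
Divide by LSB: 0.367065 × 65536/2.24 = 10739.2731.
Truncating gives code 10739.

10739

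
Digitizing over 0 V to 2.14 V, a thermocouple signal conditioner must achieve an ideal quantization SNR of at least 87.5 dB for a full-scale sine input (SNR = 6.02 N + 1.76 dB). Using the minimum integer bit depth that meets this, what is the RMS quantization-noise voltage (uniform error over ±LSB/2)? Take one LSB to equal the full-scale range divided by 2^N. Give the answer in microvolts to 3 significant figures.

18.9 µV

Range is 2.14 V.
Solving 6.02 N ≥ 87.5 − 1.76: N ≥ 14.243. Round up → N = 15.
LSB = 2.14 V / 2^15 = 65.308 µV.
σ_q = LSB/√12 = 65.308 µV/3.4641 = 18.9 µV.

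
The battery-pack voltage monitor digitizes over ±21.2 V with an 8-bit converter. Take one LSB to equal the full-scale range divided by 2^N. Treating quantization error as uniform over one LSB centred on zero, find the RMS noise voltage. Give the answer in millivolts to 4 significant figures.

Span: 21.2 V − (-21.2 V) = 42.4 V.
LSB = 42.4 V ÷ 2^8 = 42.4/256 V = 165.625 mV.
RMS of a uniform error over width LSB is LSB/√12 = 47.81 mV.

47.81 mV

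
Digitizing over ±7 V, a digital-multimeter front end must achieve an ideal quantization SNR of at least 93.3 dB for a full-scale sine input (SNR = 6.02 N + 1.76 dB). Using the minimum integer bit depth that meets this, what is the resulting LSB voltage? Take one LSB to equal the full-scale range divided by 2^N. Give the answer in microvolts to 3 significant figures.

Span: 7 V − (-7 V) = 14 V.
6.02 N + 1.76 ≥ 93.3 gives N ≥ 15.206, so the minimum integer is 16.
Step size = 14/65536 V = 214 µV.

214 µV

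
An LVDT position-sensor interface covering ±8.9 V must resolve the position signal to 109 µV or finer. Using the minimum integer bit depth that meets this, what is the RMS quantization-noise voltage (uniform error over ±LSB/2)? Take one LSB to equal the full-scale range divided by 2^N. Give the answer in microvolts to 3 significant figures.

Range = 8.9 − (-8.9) = 17.8 V.
Required number of levels: 17.8/109 µV = 163300; smallest N with 2^N ≥ that is 18.
LSB = 17.8 V / 2^18 = 67.902 µV.
V_rms = LSB/√12 = 19.6 µV.

19.6 µV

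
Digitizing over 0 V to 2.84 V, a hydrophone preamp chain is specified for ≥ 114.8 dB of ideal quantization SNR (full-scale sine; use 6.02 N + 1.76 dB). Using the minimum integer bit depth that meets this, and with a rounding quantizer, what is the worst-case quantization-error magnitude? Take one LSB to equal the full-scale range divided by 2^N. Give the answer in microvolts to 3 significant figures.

2.71 µV

V_FS = 2.84 V.
Solving 6.02 N ≥ 114.8 − 1.76: N ≥ 18.777. Round up → N = 19.
One LSB is 2.84 V / 524288 = 5.4169 µV.
Max error for round-to-nearest is LSB/2 = 2.71 µV.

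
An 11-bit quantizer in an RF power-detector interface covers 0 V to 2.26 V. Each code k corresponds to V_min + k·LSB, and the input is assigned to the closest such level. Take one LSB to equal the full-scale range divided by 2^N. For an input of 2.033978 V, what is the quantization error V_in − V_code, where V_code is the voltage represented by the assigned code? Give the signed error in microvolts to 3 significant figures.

+199 µV

Full-scale range = 2.26 V. LSB = 2.26 V / 2^11 ≈ 1.104 mV.
Position in LSBs: (2.033978 − (0)) × 2048/2.26 = 1843.1801; rounding gives k = 1843.
V_code = V_min + k × range/2^11 = 0 + 1843 × 2.26/2048 = 2.033779297 V.
V_in − V_code = 2.033978 − (2.033779297) = +199 µV.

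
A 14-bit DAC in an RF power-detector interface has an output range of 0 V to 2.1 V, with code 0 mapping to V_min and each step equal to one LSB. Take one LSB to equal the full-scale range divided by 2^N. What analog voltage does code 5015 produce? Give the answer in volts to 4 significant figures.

Full-scale range = 2.1 V. LSB = 2.1 V / 2^14.
V_out = V_min + code × LSB = 0 V + 5015 × 2.1 V / 16384
      = 0 V + 0.642792 V = 0.642792 V.

0.6428 V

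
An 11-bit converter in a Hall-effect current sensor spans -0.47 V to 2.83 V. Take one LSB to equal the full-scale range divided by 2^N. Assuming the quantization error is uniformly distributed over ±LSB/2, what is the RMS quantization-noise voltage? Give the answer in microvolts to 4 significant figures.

Full-scale range = 2.83 V − (-0.47 V) = 3.3 V.
Step size = 3.3/2048 V = 1.61133 mV.
σ_q = LSB/√12 = 1.61133 mV/3.4641 = 465.2 µV.

465.2 µV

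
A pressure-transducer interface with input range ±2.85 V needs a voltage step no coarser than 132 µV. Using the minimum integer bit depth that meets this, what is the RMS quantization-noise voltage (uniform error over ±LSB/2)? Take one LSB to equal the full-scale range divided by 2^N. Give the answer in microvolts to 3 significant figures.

The full-scale span is 2.85 − (-2.85) = 5.7 V.
Required number of levels: 5.7/132 µV = 43182; smallest N with 2^N ≥ that is 16.
LSB = 5.7 V ÷ 2^16 = 5.7/65536 V = 86.975 µV.
σ_q = LSB/√12 = 86.975 µV/3.4641 = 25.1 µV.

25.1 µV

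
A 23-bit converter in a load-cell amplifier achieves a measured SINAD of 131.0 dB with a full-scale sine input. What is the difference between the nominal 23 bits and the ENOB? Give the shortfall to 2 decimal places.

ENOB = (SINAD − 1.76)/6.02 = (131.0 − 1.76)/6.02 = 21.4684 bits.
Lost resolution: 23 − 21.4684 = 1.5316 bits.

1.53 bits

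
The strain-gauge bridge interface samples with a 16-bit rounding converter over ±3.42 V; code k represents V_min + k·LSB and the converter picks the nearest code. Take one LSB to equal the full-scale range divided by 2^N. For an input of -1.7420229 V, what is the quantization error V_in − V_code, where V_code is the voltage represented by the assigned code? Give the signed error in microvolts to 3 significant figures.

+18.7 µV

The full-scale span is 3.42 − (-3.42) = 6.84 V. LSB = 6.84 V / 2^16 ≈ 104.4 µV.
(-1.7420229 − (-3.42)) / LSB = 1.6779771 × 65536/6.84 = 16077.1794. Nearest integer: k = 16077.
V_code = -3.42 + (16077/65536) × 6.84 = -1.7420416260 V.
V_in − V_code = -1.7420229 − (-1.7420416260) = +18.7 µV.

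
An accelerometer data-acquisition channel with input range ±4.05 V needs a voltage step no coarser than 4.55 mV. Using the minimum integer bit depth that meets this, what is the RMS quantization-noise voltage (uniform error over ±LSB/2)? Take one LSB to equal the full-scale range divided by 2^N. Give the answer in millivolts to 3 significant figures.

The full-scale span is 4.05 − (-4.05) = 8.1 V.
Levels needed ≥ 8.1/4.55 mV = 1780. 2^11 = 2048 suffices, so N_min = 11.
LSB = 8.1 V ÷ 2^11 = 8.1/2048 V = 3.9551 mV.
RMS noise = LSB/√12 = 1.14 mV.

1.14 mV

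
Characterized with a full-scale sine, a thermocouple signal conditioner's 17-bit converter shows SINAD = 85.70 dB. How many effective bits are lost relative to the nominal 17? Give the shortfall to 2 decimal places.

3.06 bits

Effective bits = (85.70 − 1.76)/6.02 = 13.9435.
17 − 13.9435 = 3.06 bits below nominal.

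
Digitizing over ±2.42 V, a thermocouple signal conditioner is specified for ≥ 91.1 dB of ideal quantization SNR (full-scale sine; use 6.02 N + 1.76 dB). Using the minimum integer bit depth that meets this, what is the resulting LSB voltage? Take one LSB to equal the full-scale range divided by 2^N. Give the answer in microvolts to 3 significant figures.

Range = 2.42 − (-2.42) = 4.84 V.
Required N = ⌈(91.1 − 1.76)/6.02⌉ = ⌈14.841⌉ = 15.
LSB = 4.84 V / 2^15 = 148 µV.

148 µV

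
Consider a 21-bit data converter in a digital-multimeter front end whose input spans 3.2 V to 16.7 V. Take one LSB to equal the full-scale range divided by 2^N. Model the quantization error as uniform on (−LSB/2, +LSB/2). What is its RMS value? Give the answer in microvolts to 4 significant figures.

1.858 µV

The full-scale span is 16.7 − (3.2) = 13.5 V.
One LSB is 13.5 V / 2097152 = 6.43730 µV.
RMS of a uniform error over width LSB is LSB/√12 = 1.858 µV.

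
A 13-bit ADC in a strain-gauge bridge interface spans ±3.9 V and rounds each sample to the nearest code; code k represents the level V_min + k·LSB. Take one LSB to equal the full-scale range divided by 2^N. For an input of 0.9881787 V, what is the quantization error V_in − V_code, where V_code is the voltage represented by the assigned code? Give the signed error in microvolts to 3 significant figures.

−151 µV

Range = 3.9 − (-3.9) = 7.8 V. LSB = 7.8 V / 2^13 ≈ 0.9521 mV.
(0.9881787 − (-3.9)) / LSB = 4.8881787 × 8192/7.8 = 5133.8410. Nearest integer: k = 5134.
V_code = -3.9 + (5134/8192) × 7.8 = 0.9883300781 V.
V_in − V_code = 0.9881787 − (0.9883300781) = −151 µV.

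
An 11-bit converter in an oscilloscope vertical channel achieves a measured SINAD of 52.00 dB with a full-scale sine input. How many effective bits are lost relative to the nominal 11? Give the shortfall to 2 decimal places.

2.65 bits

ENOB = (SINAD − 1.76)/6.02 = (52.00 − 1.76)/6.02 = 8.3455 bits.
11 − 8.3455 = 2.65 bits below nominal.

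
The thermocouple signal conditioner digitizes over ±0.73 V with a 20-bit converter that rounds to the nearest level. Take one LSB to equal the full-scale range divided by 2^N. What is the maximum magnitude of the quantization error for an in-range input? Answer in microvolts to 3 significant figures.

The full-scale span is 0.73 − (-0.73) = 1.46 V.
One LSB is 1.46 V / 1048576 = 1.3924 µV.
A rounding quantizer has |error| ≤ LSB/2 = 0.696 µV.

0.696 µV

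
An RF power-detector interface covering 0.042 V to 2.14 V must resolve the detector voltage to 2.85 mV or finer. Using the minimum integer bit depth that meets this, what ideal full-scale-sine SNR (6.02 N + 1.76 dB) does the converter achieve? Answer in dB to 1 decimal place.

62.0 dB

Range = 2.14 − (0.042) = 2.098 V.
2.098 V / 2.85 mV = 736.1. Since 2^9 = 512 and 2^10 = 1024, N = 10.
6.02(10) + 1.76 = 61.96 dB.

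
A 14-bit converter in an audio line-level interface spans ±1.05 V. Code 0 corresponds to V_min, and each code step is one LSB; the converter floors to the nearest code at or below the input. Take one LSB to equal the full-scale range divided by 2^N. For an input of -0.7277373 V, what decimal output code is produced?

Span: 1.05 V − (-1.05 V) = 2.1 V. LSB = 2.1 V / 2^14 ≈ 128.2 µV.
code = ⌊(V_in − V_min)/LSB⌋ = ⌊(V_in − V_min) × 2^14 / range⌋
     = ⌊(-0.7277373 − (-1.05)) × 16384 / 2.1⌋ = ⌊0.3222627 × 16384/2.1⌋
     = ⌊2514.263⌋ = 2514.

2514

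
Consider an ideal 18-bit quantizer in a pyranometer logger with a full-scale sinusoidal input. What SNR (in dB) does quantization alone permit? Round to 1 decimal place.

110.1 dB

6.02(18) + 1.76 = 108.36 + 1.76 = 110.12 dB.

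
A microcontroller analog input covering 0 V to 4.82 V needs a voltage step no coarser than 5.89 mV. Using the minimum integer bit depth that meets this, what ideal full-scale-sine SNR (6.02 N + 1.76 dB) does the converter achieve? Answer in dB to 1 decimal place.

V_FS = 4.82 V.
Required number of levels: 4.82/5.89 mV = 818.34; smallest N with 2^N ≥ that is 10.
SNR = 6.02 × 10 + 1.76 = 61.96 dB.

62.0 dB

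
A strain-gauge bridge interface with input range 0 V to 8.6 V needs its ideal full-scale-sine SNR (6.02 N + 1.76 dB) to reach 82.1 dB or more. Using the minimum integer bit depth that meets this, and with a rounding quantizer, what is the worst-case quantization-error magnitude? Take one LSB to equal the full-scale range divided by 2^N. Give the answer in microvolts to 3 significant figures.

262 µV

Span = 8.6 V.
Required N = ⌈(82.1 − 1.76)/6.02⌉ = ⌈13.346⌉ = 14.
Step size = 8.6/16384 V = 0.52490 mV.
|e|_max = LSB/2 = 262 µV.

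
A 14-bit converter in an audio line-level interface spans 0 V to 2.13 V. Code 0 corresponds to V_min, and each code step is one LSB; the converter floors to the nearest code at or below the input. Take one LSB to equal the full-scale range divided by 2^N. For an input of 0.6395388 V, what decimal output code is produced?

4919

Full-scale range = 2.13 V. LSB = 2.13 V / 2^14 ≈ 130.0 µV.
(V_in − V_min) × 2^14/range = (0.6395388 − (0)) × 16384/2.13 = 4919.344.
Floor → code = 4919.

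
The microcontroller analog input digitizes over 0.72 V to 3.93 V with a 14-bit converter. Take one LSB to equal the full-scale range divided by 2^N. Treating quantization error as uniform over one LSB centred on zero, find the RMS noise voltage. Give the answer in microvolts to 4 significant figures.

56.56 µV

Full-scale range = 3.93 V − (0.72 V) = 3.21 V.
One LSB is 3.21 V / 16384 = 195.923 µV.
V_rms = LSB/√12 = 195.923 µV / √12 = 56.56 µV.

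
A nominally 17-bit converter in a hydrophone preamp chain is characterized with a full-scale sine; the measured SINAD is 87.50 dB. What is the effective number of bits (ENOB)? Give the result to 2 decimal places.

(87.50 − 1.76) / 6.02 = 85.74/6.02 = 14.2425 effective bits.

14.24 bits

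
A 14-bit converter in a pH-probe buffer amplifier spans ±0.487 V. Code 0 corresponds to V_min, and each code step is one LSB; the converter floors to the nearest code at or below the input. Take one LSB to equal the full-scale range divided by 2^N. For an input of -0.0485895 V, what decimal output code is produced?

7374

Full-scale range = 0.487 V − (-0.487 V) = 0.974 V. LSB = 0.974 V / 2^14 ≈ 59.45 µV.
(V_in − V_min) × 2^14/range = (-0.0485895 − (-0.487)) × 16384/0.974 = 7374.659.
Floor → code = 7374.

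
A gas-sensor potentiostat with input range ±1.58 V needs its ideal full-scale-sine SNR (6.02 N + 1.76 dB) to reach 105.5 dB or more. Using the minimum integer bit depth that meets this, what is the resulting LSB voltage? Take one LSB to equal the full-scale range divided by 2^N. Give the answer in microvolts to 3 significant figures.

12.1 µV

The full-scale span is 1.58 − (-1.58) = 3.16 V.
6.02 N + 1.76 ≥ 105.5 gives N ≥ 17.233, so the minimum integer is 18.
Step size = 3.16/262144 V = 12.1 µV.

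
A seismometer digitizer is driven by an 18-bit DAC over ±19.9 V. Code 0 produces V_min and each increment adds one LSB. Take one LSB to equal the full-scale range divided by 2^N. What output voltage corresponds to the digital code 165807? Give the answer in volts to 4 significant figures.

Full-scale range = 19.9 V − (-19.9 V) = 39.8 V. LSB = 39.8 V / 2^18.
Output = V_min + (165807/262144) × range = -19.9 + 0.632504 × 39.8 V
      = -19.9 + 25.1736 = 5.27364 V.

5.274 V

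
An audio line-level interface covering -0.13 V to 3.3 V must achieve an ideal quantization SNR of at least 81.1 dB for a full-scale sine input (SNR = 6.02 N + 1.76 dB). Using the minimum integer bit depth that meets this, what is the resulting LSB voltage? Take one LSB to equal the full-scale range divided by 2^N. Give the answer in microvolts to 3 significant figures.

209 µV

Full-scale range = 3.3 V − (-0.13 V) = 3.43 V.
Solving 6.02 N ≥ 81.1 − 1.76: N ≥ 13.179. Round up → N = 14.
LSB = 3.43 V / 2^14 = 209 µV.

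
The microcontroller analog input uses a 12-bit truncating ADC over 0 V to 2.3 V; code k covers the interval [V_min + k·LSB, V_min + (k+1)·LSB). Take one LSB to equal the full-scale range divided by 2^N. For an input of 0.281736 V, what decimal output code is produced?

Span = 2.3 V. LSB = 2.3 V / 2^12 ≈ 0.5615 mV.
code = ⌊(V_in − V_min)/LSB⌋ = ⌊(V_in − V_min) × 2^12 / range⌋
     = ⌊(0.281736 − (0)) × 4096 / 2.3⌋ = ⌊0.281736 × 4096/2.3⌋
     = ⌊501.735⌋ = 501.

501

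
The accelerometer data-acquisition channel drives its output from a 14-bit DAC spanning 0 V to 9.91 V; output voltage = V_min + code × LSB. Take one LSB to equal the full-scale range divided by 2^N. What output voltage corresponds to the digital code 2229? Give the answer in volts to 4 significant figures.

1.348 V

Full-scale range = 9.91 V. LSB = 9.91 V / 2^14.
Output = V_min + (2229/16384) × range = 0 + 0.136047 × 9.91 V
      = 0 + 1.34823 = 1.34823 V.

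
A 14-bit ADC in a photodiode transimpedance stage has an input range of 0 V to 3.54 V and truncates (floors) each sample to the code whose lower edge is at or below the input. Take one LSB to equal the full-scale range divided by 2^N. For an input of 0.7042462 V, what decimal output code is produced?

Full-scale range = 3.54 V. LSB = 3.54 V / 2^14 ≈ 216.1 µV.
V_in − V_min = 0.7042462 − (0) = 0.7042462 V.
Divide by LSB: 0.7042462 × 16384/3.54 = 3259.4265.
Truncating gives code 3259.

3259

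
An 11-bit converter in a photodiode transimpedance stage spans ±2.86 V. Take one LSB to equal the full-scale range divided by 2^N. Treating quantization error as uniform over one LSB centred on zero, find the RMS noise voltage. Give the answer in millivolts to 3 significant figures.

0.806 mV

The full-scale span is 2.86 − (-2.86) = 5.72 V.
Step size = 5.72/2048 V = 2.7930 mV.
For a uniform distribution on [−LSB/2, +LSB/2], V_rms = LSB/√12 = 2.7930 mV/3.4641 = 0.806 mV.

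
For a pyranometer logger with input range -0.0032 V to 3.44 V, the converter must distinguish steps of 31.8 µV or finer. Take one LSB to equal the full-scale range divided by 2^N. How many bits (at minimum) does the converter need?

17 bits

Range = 3.44 − (-0.0032) = 3.4432 V.
3.4432 V / 31.8 µV = 108300. Since 2^16 = 65536 and 2^17 = 131072, N = 17.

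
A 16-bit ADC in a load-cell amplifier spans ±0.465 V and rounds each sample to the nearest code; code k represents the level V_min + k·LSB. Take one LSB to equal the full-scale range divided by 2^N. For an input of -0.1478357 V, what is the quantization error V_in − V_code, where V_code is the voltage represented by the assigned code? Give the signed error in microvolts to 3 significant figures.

+2.74 µV

Span: 0.465 V − (-0.465 V) = 0.93 V. LSB = 0.93 V / 2^16 ≈ 14.19 µV.
(-0.1478357 − (-0.465)) / LSB = 0.3171643 × 65536/0.93 = 22350.1931. Nearest integer: k = 22350.
V_code = -0.465 + (22350/65536) × 0.93 = -0.14783843994 V.
V_in − V_code = -0.1478357 − (-0.14783843994) = +2.74 µV.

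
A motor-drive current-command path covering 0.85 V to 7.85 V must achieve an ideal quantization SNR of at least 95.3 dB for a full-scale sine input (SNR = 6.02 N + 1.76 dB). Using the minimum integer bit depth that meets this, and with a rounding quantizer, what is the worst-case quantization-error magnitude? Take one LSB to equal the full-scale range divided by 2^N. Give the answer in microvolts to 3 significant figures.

53.4 µV

Full-scale range = 7.85 V − (0.85 V) = 7 V.
Required N = ⌈(95.3 − 1.76)/6.02⌉ = ⌈15.538⌉ = 16.
LSB = 7 V ÷ 2^16 = 7/65536 V = 106.81 µV.
|e|_max = LSB/2 = 53.4 µV.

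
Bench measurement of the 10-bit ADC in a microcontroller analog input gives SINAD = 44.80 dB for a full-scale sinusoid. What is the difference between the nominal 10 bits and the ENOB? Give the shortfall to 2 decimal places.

Effective bits = (44.80 − 1.76)/6.02 = 7.1495.
10 − 7.1495 = 2.85 bits below nominal.

2.85 bits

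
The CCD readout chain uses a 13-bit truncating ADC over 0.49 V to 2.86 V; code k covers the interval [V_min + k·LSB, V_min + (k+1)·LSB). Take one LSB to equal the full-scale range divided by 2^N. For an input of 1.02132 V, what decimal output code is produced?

The full-scale span is 2.86 − (0.49) = 2.37 V. LSB = 2.37 V / 2^13 ≈ 289.3 µV.
(V_in − V_min) × 2^13/range = (1.02132 − (0.49)) × 8192/2.37 = 1836.529.
Floor → code = 1836.

1836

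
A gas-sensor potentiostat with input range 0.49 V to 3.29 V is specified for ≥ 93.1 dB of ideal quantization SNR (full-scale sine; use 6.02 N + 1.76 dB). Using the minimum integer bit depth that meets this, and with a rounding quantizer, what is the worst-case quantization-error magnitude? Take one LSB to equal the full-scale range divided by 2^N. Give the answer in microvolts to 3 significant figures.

Span: 3.29 V − (0.49 V) = 2.8 V.
Required N = ⌈(93.1 − 1.76)/6.02⌉ = ⌈15.173⌉ = 16.
LSB = 2.8 V ÷ 2^16 = 2.8/65536 V = 42.725 µV.
|e|_max = LSB/2 = 21.4 µV.

21.4 µV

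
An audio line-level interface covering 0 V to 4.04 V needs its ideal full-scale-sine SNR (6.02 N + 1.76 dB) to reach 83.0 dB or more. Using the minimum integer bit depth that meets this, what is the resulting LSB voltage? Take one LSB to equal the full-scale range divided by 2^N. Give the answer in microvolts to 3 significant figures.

Span = 4.04 V.
6.02 N + 1.76 ≥ 83.0 gives N ≥ 13.495, so the minimum integer is 14.
Step size = 4.04/16384 V = 247 µV.

247 µV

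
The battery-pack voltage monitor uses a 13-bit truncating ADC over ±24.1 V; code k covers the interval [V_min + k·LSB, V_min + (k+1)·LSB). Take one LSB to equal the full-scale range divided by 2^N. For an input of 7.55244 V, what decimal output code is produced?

Span: 24.1 V − (-24.1 V) = 48.2 V. LSB = 48.2 V / 2^13 ≈ 5.884 mV.
V_in − V_min = 7.55244 − (-24.1) = 31.65244 V.
Divide by LSB: 31.65244 × 8192/48.2 = 5379.6014.
Truncating gives code 5379.

5379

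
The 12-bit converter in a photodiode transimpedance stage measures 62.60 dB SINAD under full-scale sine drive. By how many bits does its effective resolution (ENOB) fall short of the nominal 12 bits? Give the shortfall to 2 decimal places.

Effective bits = (62.60 − 1.76)/6.02 = 10.1063.
Shortfall = 12 − 10.1063 = 1.8937 bits.

1.89 bits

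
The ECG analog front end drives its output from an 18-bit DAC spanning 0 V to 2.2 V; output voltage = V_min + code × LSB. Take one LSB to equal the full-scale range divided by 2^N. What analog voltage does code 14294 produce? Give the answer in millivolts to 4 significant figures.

120.0 mV

Full-scale range = 2.2 V. LSB = 2.2 V / 2^18.
V_out = 0 + 14294 × (2.2/262144) V
      = 0 V + 0.119960 V = 0.119960 V.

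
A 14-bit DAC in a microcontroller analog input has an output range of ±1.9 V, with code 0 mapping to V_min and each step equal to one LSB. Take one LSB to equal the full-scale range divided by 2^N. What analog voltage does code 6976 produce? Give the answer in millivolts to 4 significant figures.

-282.0 mV

Full-scale range = 1.9 V − (-1.9 V) = 3.8 V. LSB = 3.8 V / 2^14.
V_out = -1.9 + 6976 × (3.8/16384) V
      = -1.9 V + 1.61797 V = -0.282031 V.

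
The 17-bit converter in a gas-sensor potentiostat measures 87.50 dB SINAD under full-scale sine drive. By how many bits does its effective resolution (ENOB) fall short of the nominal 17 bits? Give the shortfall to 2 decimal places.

Effective bits = (87.50 − 1.76)/6.02 = 14.2425.
Lost resolution: 17 − 14.2425 = 2.7575 bits.

2.76 bits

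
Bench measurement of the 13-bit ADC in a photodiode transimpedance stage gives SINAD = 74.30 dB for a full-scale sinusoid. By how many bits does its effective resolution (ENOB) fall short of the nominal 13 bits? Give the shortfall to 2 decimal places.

0.95 bits

ENOB = (SINAD − 1.76)/6.02 = (74.30 − 1.76)/6.02 = 12.0498 bits.
Shortfall = 13 − 12.0498 = 0.9502 bits.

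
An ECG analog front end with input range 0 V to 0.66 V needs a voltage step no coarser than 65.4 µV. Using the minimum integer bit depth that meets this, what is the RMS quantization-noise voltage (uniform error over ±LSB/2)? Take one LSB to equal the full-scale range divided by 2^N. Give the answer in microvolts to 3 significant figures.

Full-scale range = 0.66 V.
Need 2^N ≥ 0.66 V / 65.4 µV = 10090 → N_min = 14.
One LSB is 0.66 V / 16384 = 40.283 µV.
RMS noise = LSB/√12 = 11.6 µV.

11.6 µV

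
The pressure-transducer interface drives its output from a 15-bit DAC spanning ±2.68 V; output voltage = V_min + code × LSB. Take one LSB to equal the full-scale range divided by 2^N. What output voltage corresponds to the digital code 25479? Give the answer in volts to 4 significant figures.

Full-scale range = 2.68 V − (-2.68 V) = 5.36 V. LSB = 5.36 V / 2^15.
V_out = V_min + code × LSB = -2.68 V + 25479 × 5.36 V / 32768
      = -2.68 V + 4.16771 V = 1.48771 V.

1.488 V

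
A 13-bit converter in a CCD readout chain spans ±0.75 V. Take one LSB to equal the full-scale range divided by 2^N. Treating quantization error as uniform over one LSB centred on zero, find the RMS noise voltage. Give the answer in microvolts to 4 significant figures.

Span: 0.75 V − (-0.75 V) = 1.5 V.
One LSB is 1.5 V / 8192 = 183.105 µV.
RMS of a uniform error over width LSB is LSB/√12 = 52.86 µV.

52.86 µV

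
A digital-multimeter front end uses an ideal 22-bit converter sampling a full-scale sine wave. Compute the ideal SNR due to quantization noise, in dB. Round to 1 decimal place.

For an ideal N-bit converter with full-scale sine input, SNR = 6.02 N + 1.76 dB. SNR = 6.02 × 22 + 1.76 = 132.44 + 1.76 = 134.20 dB.

134.2 dB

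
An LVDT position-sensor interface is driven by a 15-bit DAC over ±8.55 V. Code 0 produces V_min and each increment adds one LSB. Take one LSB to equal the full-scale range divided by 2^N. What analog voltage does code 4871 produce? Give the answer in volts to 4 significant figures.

-6.008 V

Span: 8.55 V − (-8.55 V) = 17.1 V. LSB = 17.1 V / 2^15.
V_out = V_min + code × LSB = -8.55 V + 4871 × 17.1 V / 32768
      = -8.55 V + 2.54193 V = -6.00807 V.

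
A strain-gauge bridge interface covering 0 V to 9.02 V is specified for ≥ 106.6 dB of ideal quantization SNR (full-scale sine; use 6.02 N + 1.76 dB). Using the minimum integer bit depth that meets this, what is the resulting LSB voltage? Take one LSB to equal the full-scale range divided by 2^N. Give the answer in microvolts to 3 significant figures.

34.4 µV

Span = 9.02 V.
Solving 6.02 N ≥ 106.6 − 1.76: N ≥ 17.415. Round up → N = 18.
Step size = 9.02/262144 V = 34.4 µV.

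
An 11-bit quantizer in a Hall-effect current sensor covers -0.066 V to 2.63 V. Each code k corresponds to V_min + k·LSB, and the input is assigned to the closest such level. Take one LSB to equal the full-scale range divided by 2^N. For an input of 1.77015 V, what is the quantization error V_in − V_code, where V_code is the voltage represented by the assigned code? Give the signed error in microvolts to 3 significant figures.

Range = 2.63 − (-0.066) = 2.696 V. LSB = 2.696 V / 2^11 ≈ 1.316 mV.
Position in LSBs: (1.77015 − (-0.066)) × 2048/2.696 = 1394.8202; rounding gives k = 1395.
V_code = -0.066 + (1395/2048) × 2.696 = 1.770386719 V.
e = 1.77015 − (1.770386719) = −237 µV.

−237 µV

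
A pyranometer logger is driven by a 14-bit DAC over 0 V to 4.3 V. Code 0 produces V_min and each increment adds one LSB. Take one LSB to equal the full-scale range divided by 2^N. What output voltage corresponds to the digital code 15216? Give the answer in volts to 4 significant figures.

Full-scale range = 4.3 V. LSB = 4.3 V / 2^14.
V_out = 0 + 15216 × (4.3/16384) V
      = 0 + 3.99346 = 3.99346 V.

3.993 V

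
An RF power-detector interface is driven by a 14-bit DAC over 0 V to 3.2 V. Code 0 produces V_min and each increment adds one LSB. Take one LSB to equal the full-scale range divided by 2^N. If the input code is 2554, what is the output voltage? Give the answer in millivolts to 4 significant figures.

Range is 3.2 V. LSB = 3.2 V / 2^14.
V_out = V_min + code × LSB = 0 V + 2554 × 3.2 V / 16384
      = 0 + 0.498828 = 0.498828 V.

498.8 mV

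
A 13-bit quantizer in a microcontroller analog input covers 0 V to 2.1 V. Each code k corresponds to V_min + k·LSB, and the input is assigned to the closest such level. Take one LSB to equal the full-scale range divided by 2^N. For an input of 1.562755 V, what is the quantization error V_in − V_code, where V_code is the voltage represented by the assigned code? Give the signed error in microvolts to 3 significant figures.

Span = 2.1 V. LSB = 2.1 V / 2^13 ≈ 256.3 µV.
Position in LSBs: (1.562755 − (0)) × 8192/2.1 = 6096.2328; rounding gives k = 6096.
V_code = 0 + (6096/8192) × 2.1 = 1.562695313 V.
e = 1.562755 − (1.562695313) = +59.7 µV.

+59.7 µV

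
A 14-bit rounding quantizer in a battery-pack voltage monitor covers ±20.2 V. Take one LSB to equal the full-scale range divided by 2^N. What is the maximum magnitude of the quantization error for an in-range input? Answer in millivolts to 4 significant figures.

Full-scale range = 20.2 V − (-20.2 V) = 40.4 V.
LSB = 40.4 V / 2^14 = 2.46582 mV.
|e|_max = LSB/2 = 1.233 mV.

1.233 mV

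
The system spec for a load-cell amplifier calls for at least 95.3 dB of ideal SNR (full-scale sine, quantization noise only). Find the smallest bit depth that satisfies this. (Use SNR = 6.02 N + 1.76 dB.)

16 bits

Solving 6.02 N ≥ 95.3 − 1.76: N ≥ 15.538. Round up → N = 16.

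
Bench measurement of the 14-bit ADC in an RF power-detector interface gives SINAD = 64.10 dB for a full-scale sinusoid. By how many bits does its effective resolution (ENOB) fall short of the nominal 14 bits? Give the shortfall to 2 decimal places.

Effective bits = (64.10 − 1.76)/6.02 = 10.3555.
14 − 10.3555 = 3.64 bits below nominal.

3.64 bits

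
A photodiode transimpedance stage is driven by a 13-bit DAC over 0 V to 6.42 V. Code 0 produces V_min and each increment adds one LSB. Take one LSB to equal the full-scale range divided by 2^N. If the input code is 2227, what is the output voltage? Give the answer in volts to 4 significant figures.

Full-scale range = 6.42 V. LSB = 6.42 V / 2^13.
V_out = 0 + 2227 × (6.42/8192) V
      = 0 + 1.74528 = 1.74528 V.

1.745 V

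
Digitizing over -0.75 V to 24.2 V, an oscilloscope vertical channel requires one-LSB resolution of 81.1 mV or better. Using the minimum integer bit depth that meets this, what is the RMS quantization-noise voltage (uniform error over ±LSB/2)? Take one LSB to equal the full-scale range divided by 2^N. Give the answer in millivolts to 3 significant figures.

14.1 mV

Full-scale range = 24.2 V − (-0.75 V) = 24.95 V.
24.95 V / 81.1 mV = 307.6. Since 2^8 = 256 and 2^9 = 512, N = 9.
LSB = 24.95 V / 2^9 = 48.730 mV.
V_rms = LSB/√12 = 14.1 mV.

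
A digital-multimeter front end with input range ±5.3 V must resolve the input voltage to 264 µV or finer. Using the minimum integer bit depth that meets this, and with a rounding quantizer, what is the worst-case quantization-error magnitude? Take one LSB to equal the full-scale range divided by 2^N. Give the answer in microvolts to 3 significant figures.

Span: 5.3 V − (-5.3 V) = 10.6 V.
Required number of levels: 10.6/264 µV = 40152; smallest N with 2^N ≥ that is 16.
LSB = 10.6 V ÷ 2^16 = 10.6/65536 V = 161.74 µV.
|e|_max = LSB/2 = 80.9 µV.

80.9 µV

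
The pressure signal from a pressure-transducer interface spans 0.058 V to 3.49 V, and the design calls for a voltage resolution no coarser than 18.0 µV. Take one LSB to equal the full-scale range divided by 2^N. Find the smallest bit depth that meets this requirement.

18 bits

Range = 3.49 − (0.058) = 3.432 V.
Need 2^N ≥ 3.432 V / 18.0 µV = 190700 → N_min = 18.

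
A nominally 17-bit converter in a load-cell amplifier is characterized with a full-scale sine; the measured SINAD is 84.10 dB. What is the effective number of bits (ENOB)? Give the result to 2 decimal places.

13.68 bits

ENOB = (SINAD − 1.76) / 6.02 = (84.10 − 1.76) / 6.02 = 82.34 / 6.02 = 13.6777.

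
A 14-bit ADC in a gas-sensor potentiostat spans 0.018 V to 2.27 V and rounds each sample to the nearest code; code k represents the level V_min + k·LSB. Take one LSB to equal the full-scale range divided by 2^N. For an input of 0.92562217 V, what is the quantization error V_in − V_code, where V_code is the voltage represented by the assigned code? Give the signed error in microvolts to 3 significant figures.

+32.1 µV

Span: 2.27 V − (0.018 V) = 2.252 V. LSB = 2.252 V / 2^14 ≈ 137.5 µV.
(0.92562217 − (0.018)) / LSB = 0.90762217 × 16384/2.252 = 6603.2334. Nearest integer: k = 6603.
V_code = V_min + k × range/2^14 = 0.018 + 6603 × 2.252/16384 = 0.92559008789 V.
Error = V_in − V_code = 0.92562217 − (0.92559008789) = +32.1 µV.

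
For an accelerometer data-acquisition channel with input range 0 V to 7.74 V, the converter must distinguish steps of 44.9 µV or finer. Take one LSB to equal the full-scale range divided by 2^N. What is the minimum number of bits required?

18 bits

V_FS = 7.74 V.
Levels needed ≥ 7.74/44.9 µV = 172400. 2^18 = 262144 suffices, so N_min = 18.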